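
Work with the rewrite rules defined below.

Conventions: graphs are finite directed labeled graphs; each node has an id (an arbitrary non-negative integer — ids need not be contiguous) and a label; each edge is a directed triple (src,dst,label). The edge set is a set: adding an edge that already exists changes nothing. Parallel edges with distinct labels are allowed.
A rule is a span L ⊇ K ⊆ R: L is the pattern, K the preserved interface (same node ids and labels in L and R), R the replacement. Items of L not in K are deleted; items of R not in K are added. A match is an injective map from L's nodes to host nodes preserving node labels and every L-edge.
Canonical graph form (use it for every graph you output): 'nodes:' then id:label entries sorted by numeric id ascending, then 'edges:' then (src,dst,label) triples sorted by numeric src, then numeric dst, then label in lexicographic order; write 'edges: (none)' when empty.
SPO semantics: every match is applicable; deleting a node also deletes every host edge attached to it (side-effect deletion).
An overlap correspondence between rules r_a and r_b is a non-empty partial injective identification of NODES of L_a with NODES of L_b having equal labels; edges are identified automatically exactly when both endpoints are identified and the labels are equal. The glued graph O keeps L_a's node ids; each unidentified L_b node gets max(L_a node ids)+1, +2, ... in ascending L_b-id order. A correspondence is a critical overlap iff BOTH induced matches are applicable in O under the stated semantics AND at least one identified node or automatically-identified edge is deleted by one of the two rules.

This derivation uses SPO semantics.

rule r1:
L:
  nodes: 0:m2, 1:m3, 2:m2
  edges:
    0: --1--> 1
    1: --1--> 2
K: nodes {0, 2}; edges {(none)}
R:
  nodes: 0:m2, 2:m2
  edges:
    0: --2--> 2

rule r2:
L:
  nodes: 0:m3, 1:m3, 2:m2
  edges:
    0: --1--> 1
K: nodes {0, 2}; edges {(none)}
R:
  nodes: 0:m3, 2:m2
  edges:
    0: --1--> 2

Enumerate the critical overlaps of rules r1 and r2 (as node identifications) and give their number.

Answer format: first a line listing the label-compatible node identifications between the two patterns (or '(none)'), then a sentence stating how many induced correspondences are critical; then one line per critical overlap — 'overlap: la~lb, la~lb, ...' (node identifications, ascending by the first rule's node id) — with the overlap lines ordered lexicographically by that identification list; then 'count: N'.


label-compatible node identifications between L(r1) and L(r2): 0~2, 1~0, 1~1, 2~2
6 of the induced correspondences are critical overlaps of r1 and r2.
overlap: 0~2, 1~0
overlap: 0~2, 1~1
overlap: 1~0
overlap: 1~0, 2~2
overlap: 1~1
overlap: 1~1, 2~2
count: 6


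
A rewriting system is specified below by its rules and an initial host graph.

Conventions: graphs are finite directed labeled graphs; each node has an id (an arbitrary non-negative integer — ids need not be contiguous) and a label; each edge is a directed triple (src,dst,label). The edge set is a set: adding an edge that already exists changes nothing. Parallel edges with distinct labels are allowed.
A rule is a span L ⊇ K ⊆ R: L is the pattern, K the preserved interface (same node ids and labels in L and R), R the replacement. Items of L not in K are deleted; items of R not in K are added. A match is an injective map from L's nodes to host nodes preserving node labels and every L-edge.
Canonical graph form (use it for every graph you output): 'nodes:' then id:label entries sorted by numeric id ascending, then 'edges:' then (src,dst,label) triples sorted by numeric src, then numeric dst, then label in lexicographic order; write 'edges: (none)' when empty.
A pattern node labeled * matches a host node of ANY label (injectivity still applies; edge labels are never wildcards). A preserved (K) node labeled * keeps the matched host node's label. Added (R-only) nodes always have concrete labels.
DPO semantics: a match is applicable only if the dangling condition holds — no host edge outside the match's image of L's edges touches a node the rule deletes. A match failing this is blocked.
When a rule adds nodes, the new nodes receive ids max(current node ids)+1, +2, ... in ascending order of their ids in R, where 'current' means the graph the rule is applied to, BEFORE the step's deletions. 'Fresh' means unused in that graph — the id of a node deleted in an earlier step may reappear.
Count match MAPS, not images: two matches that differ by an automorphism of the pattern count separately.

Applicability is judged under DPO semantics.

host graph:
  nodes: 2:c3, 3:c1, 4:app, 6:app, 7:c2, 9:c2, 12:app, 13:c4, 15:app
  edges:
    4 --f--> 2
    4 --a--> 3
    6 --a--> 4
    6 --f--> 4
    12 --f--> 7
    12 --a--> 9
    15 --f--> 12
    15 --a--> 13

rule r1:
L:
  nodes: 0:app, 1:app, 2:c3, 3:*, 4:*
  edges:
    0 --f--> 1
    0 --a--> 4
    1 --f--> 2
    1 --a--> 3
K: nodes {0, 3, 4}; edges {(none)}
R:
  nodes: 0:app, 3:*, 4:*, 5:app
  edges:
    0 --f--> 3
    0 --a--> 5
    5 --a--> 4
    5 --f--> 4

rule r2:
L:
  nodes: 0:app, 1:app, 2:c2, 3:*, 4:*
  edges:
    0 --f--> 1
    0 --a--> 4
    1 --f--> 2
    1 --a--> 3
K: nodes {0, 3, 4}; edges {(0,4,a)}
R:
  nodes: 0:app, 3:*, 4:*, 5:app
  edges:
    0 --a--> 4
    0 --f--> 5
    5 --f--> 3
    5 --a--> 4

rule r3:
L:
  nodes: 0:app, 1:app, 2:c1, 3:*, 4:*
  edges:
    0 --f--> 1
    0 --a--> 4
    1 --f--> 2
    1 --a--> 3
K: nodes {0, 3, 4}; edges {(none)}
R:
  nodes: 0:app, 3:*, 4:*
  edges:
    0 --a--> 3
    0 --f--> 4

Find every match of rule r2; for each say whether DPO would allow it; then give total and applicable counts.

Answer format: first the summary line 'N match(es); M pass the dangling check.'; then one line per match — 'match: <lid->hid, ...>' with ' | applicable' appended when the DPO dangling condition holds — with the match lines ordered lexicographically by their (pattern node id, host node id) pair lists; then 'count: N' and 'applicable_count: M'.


1 match(es); 1 pass the dangling check.
match: 0->15, 1->12, 2->7, 3->9, 4->13 | applicable
count: 1
applicable_count: 1


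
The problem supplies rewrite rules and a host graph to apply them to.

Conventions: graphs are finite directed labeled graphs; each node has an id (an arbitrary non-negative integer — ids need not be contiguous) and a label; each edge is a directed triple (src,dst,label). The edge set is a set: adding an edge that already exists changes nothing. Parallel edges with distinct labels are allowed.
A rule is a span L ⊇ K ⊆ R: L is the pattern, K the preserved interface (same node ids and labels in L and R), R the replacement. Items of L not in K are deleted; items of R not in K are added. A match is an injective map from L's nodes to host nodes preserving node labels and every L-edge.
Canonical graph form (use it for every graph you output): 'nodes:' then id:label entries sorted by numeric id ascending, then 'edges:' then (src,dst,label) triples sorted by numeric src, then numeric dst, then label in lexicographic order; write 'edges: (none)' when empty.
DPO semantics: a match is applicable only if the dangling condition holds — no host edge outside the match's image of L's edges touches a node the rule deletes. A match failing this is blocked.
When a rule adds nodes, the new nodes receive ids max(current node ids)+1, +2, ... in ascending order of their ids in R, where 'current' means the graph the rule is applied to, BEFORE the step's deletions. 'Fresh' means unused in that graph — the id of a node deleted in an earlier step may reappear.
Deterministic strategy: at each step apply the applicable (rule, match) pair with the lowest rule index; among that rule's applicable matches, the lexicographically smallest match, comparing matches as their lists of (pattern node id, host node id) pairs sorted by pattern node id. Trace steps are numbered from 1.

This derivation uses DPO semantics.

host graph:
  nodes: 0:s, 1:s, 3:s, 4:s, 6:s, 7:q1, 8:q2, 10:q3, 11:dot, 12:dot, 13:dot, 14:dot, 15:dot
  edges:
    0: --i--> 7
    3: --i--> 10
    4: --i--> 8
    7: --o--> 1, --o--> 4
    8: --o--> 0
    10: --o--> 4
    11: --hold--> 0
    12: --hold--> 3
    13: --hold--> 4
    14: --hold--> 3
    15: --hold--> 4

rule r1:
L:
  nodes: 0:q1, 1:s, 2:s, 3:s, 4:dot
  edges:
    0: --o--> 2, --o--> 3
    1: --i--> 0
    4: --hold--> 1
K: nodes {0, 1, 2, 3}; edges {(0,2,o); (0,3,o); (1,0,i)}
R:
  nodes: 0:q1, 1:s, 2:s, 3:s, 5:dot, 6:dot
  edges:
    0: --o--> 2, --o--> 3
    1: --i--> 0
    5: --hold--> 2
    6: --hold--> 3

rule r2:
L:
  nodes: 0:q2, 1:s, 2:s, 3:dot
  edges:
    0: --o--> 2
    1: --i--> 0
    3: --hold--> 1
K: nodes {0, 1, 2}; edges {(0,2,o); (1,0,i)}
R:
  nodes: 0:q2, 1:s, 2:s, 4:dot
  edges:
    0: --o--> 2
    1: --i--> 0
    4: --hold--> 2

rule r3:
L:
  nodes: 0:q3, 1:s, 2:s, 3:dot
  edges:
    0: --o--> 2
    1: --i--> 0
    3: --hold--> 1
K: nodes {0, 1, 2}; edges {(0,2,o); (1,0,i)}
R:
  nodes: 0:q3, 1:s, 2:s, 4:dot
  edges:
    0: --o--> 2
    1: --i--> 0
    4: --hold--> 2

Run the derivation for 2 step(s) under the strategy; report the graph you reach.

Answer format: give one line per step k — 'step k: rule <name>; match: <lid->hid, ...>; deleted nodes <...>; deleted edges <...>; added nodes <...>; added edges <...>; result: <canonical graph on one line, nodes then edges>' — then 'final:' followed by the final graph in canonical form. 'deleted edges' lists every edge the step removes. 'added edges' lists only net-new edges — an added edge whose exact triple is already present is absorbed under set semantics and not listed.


step 1: rule r1; match: 0->7, 1->0, 2->1, 3->4, 4->11; deleted nodes 11; deleted edges (11,0,hold); added nodes 16, 17; added edges (16,1,hold); (17,4,hold); result: nodes: 0:s, 1:s, 3:s, 4:s, 6:s, 7:q1, 8:q2, 10:q3, 12:dot, 13:dot, 14:dot, 15:dot, 16:dot, 17:dot edges: (0,7,i); (3,10,i); (4,8,i); (7,1,o); (7,4,o); (8,0,o); (10,4,o); (12,3,hold); (13,4,hold); (14,3,hold); (15,4,hold); (16,1,hold); (17,4,hold)
step 2: rule r2; match: 0->8, 1->4, 2->0, 3->13; deleted nodes 13; deleted edges (13,4,hold); added nodes 18; added edges (18,0,hold); result: nodes: 0:s, 1:s, 3:s, 4:s, 6:s, 7:q1, 8:q2, 10:q3, 12:dot, 14:dot, 15:dot, 16:dot, 17:dot, 18:dot edges: (0,7,i); (3,10,i); (4,8,i); (7,1,o); (7,4,o); (8,0,o); (10,4,o); (12,3,hold); (14,3,hold); (15,4,hold); (16,1,hold); (17,4,hold); (18,0,hold)
final:
nodes: 0:s, 1:s, 3:s, 4:s, 6:s, 7:q1, 8:q2, 10:q3, 12:dot, 14:dot, 15:dot, 16:dot, 17:dot, 18:dot
edges: (0,7,i); (3,10,i); (4,8,i); (7,1,o); (7,4,o); (8,0,o); (10,4,o); (12,3,hold); (14,3,hold); (15,4,hold); (16,1,hold); (17,4,hold); (18,0,hold)


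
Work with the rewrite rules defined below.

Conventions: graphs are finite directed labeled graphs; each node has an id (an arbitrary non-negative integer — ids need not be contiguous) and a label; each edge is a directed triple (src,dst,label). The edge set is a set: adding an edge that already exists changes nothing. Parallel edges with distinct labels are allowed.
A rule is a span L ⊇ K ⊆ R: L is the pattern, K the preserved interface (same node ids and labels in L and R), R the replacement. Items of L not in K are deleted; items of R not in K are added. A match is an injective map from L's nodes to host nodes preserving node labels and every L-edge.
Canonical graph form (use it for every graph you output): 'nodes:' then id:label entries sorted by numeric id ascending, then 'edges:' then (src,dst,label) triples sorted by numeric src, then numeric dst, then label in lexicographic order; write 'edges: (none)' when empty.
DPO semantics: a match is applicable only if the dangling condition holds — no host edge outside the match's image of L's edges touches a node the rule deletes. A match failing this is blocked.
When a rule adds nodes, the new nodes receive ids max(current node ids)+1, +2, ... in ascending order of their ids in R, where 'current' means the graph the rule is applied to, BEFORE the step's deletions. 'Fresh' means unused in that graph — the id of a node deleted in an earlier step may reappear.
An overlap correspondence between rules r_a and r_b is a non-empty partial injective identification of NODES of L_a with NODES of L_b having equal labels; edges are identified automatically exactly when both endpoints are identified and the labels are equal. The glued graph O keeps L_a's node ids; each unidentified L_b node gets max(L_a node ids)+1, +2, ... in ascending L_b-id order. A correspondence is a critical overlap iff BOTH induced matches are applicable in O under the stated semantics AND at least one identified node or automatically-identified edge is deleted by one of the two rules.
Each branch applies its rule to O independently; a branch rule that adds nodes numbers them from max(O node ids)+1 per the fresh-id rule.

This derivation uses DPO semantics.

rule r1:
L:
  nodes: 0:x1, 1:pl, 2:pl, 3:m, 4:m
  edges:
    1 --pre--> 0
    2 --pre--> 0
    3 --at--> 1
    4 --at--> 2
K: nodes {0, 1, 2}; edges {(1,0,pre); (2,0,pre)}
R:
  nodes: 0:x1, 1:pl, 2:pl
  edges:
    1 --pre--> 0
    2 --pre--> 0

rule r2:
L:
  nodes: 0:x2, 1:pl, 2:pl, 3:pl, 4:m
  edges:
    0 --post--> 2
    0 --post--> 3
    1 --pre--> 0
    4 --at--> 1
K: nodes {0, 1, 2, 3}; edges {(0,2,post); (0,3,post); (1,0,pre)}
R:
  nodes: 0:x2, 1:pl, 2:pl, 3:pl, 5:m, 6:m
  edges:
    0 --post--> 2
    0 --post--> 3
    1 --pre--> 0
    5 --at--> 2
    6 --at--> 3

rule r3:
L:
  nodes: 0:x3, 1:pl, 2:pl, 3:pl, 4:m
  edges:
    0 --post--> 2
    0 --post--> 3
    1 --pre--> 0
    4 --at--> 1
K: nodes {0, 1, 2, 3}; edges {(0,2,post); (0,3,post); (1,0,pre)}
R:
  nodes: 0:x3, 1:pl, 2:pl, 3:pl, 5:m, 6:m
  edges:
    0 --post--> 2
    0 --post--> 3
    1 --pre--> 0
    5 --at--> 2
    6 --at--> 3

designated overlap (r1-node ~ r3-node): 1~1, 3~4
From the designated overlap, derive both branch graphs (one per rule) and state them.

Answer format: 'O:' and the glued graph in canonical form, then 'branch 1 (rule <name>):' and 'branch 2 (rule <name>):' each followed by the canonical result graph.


O:
nodes: 0:x1, 1:pl, 2:pl, 3:m, 4:m, 5:x3, 6:pl, 7:pl
edges: (1,0,pre); (1,5,pre); (2,0,pre); (3,1,at); (4,2,at); (5,6,post); (5,7,post)
branch 1 (rule r1):
nodes: 0:x1, 1:pl, 2:pl, 5:x3, 6:pl, 7:pl
edges: (1,0,pre); (1,5,pre); (2,0,pre); (5,6,post); (5,7,post)
branch 2 (rule r3):
nodes: 0:x1, 1:pl, 2:pl, 4:m, 5:x3, 6:pl, 7:pl, 8:m, 9:m
edges: (1,0,pre); (1,5,pre); (2,0,pre); (4,2,at); (5,6,post); (5,7,post); (8,6,at); (9,7,at)


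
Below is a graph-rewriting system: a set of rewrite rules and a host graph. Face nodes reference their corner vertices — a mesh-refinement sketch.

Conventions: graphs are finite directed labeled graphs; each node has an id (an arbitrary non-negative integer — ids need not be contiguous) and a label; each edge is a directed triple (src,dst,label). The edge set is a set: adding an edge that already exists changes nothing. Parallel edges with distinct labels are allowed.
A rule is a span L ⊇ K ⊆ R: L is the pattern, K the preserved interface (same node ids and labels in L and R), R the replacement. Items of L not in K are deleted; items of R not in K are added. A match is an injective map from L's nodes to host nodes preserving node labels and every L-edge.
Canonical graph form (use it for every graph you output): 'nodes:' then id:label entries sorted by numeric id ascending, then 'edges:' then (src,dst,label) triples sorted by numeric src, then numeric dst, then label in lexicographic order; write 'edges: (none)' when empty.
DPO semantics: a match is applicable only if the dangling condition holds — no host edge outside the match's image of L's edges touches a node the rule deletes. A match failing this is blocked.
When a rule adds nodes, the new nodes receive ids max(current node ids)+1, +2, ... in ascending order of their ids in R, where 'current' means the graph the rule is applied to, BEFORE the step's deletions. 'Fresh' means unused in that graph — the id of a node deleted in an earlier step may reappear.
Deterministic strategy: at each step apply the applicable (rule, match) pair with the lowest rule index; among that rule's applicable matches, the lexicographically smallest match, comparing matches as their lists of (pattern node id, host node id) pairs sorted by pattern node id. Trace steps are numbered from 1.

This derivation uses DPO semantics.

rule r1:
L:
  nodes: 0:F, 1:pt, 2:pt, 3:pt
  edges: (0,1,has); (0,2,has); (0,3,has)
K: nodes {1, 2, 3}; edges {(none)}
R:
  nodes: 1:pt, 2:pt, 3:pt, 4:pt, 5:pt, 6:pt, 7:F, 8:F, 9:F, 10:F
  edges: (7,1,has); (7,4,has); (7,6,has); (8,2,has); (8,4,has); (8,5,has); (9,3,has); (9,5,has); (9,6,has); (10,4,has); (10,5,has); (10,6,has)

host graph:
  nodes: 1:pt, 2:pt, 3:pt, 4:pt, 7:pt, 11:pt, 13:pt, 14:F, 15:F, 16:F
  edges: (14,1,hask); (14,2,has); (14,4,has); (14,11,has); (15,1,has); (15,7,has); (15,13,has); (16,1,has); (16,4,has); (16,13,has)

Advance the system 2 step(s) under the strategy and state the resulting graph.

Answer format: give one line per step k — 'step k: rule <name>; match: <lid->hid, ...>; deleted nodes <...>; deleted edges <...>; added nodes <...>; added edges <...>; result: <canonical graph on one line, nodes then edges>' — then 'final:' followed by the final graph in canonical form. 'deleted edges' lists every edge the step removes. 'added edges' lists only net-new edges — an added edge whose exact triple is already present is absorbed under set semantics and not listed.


step 1: rule r1; match: 0->15, 1->1, 2->7, 3->13; deleted nodes 15; deleted edges (15,1,has); (15,7,has); (15,13,has); added nodes 17, 18, 19, 20, 21, 22, 23; added edges (20,1,has); (20,17,has); (20,19,has); (21,7,has); (21,17,has); (21,18,has); (22,13,has); (22,18,has); (22,19,has); (23,17,has); (23,18,has); (23,19,has); result: nodes: 1:pt, 2:pt, 3:pt, 4:pt, 7:pt, 11:pt, 13:pt, 14:F, 16:F, 17:pt, 18:pt, 19:pt, 20:F, 21:F, 22:F, 23:F edges: (14,1,hask); (14,2,has); (14,4,has); (14,11,has); (16,1,has); (16,4,has); (16,13,has); (20,1,has); (20,17,has); (20,19,has); (21,7,has); (21,17,has); (21,18,has); (22,13,has); (22,18,has); (22,19,has); (23,17,has); (23,18,has); (23,19,has)
step 2: rule r1; match: 0->16, 1->1, 2->4, 3->13; deleted nodes 16; deleted edges (16,1,has); (16,4,has); (16,13,has); added nodes 24, 25, 26, 27, 28, 29, 30; added edges (27,1,has); (27,24,has); (27,26,has); (28,4,has); (28,24,has); (28,25,has); (29,13,has); (29,25,has); (29,26,has); (30,24,has); (30,25,has); (30,26,has); result: nodes: 1:pt, 2:pt, 3:pt, 4:pt, 7:pt, 11:pt, 13:pt, 14:F, 17:pt, 18:pt, 19:pt, 20:F, 21:F, 22:F, 23:F, 24:pt, 25:pt, 26:pt, 27:F, 28:F, 29:F, 30:F edges: (14,1,hask); (14,2,has); (14,4,has); (14,11,has); (20,1,has); (20,17,has); (20,19,has); (21,7,has); (21,17,has); (21,18,has); (22,13,has); (22,18,has); (22,19,has); (23,17,has); (23,18,has); (23,19,has); (27,1,has); (27,24,has); (27,26,has); (28,4,has); (28,24,has); (28,25,has); (29,13,has); (29,25,has); (29,26,has); (30,24,has); (30,25,has); (30,26,has)
final:
nodes: 1:pt, 2:pt, 3:pt, 4:pt, 7:pt, 11:pt, 13:pt, 14:F, 17:pt, 18:pt, 19:pt, 20:F, 21:F, 22:F, 23:F, 24:pt, 25:pt, 26:pt, 27:F, 28:F, 29:F, 30:F
edges: (14,1,hask); (14,2,has); (14,4,has); (14,11,has); (20,1,has); (20,17,has); (20,19,has); (21,7,has); (21,17,has); (21,18,has); (22,13,has); (22,18,has); (22,19,has); (23,17,has); (23,18,has); (23,19,has); (27,1,has); (27,24,has); (27,26,has); (28,4,has); (28,24,has); (28,25,has); (29,13,has); (29,25,has); (29,26,has); (30,24,has); (30,25,has); (30,26,has)


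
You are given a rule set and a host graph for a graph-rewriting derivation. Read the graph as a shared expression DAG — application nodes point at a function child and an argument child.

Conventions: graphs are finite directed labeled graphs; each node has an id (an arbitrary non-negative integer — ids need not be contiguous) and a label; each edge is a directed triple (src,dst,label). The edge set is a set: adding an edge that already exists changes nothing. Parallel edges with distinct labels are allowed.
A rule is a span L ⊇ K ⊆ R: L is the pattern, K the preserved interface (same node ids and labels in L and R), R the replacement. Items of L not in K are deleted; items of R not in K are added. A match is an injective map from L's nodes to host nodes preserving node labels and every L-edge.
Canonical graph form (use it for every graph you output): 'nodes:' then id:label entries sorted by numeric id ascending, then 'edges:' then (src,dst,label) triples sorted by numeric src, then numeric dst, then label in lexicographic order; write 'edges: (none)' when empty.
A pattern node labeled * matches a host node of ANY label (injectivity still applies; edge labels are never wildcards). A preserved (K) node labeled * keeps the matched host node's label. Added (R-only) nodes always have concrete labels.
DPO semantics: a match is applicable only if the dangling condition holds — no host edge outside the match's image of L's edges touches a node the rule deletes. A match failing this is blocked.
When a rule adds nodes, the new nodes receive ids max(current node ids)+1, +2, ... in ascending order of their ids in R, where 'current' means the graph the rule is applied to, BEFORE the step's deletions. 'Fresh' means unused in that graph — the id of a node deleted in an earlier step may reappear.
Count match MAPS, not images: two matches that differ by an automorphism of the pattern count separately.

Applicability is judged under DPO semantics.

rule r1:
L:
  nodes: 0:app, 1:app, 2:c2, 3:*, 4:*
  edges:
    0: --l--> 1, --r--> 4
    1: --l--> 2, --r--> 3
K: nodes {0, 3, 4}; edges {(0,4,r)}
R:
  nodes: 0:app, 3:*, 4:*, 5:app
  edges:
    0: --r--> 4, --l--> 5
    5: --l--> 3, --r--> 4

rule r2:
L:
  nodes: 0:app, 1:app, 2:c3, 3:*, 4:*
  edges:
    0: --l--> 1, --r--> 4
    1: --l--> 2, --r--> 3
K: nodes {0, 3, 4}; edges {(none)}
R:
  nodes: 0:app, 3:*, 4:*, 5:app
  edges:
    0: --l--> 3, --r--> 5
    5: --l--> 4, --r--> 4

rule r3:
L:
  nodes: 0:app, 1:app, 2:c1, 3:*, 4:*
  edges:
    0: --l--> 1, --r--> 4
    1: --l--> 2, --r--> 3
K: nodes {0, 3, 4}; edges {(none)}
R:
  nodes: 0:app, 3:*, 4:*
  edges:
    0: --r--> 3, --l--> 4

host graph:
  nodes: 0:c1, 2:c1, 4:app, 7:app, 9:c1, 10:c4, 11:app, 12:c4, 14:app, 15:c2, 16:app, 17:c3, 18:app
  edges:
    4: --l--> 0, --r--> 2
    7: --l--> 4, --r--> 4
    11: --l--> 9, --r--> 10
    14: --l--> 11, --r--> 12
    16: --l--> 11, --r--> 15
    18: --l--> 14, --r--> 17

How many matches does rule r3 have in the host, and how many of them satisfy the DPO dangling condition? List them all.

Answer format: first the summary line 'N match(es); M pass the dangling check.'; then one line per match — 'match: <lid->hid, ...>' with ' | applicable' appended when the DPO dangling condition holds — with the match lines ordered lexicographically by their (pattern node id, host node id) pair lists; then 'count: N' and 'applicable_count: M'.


2 match(es); 0 pass the dangling check.
match: 0->14, 1->11, 2->9, 3->10, 4->12
match: 0->16, 1->11, 2->9, 3->10, 4->15
count: 2
applicable_count: 0


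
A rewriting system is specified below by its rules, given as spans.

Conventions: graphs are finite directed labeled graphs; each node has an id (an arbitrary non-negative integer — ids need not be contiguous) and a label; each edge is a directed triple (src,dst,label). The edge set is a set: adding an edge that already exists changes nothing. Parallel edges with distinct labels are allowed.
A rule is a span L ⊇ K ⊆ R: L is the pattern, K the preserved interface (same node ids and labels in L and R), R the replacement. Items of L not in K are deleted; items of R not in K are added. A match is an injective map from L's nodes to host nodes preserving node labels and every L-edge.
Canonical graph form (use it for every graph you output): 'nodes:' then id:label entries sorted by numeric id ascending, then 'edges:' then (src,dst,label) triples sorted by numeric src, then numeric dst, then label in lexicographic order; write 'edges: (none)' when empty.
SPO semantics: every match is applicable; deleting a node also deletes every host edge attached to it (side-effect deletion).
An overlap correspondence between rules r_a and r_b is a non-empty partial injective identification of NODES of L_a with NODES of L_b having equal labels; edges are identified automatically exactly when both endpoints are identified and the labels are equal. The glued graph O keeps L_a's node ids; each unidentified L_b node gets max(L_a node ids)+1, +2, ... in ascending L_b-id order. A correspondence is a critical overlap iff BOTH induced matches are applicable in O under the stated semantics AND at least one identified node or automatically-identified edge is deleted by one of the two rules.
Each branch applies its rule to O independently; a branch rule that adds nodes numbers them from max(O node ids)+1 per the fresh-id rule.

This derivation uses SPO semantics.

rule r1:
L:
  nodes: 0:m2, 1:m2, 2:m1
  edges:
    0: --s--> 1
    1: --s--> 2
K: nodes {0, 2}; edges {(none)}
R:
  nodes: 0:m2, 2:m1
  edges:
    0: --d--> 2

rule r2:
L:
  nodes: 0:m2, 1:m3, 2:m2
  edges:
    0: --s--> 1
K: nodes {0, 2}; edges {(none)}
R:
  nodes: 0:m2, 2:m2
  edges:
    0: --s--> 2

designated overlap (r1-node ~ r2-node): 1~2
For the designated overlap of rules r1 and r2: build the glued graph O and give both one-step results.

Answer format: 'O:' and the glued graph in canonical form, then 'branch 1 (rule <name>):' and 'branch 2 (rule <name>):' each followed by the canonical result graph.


O:
nodes: 0:m2, 1:m2, 2:m1, 3:m2, 4:m3
edges: (0,1,s); (1,2,s); (3,4,s)
branch 1 (rule r1):
nodes: 0:m2, 2:m1, 3:m2, 4:m3
edges: (0,2,d); (3,4,s)
branch 2 (rule r2):
nodes: 0:m2, 1:m2, 2:m1, 3:m2
edges: (0,1,s); (1,2,s); (3,1,s)


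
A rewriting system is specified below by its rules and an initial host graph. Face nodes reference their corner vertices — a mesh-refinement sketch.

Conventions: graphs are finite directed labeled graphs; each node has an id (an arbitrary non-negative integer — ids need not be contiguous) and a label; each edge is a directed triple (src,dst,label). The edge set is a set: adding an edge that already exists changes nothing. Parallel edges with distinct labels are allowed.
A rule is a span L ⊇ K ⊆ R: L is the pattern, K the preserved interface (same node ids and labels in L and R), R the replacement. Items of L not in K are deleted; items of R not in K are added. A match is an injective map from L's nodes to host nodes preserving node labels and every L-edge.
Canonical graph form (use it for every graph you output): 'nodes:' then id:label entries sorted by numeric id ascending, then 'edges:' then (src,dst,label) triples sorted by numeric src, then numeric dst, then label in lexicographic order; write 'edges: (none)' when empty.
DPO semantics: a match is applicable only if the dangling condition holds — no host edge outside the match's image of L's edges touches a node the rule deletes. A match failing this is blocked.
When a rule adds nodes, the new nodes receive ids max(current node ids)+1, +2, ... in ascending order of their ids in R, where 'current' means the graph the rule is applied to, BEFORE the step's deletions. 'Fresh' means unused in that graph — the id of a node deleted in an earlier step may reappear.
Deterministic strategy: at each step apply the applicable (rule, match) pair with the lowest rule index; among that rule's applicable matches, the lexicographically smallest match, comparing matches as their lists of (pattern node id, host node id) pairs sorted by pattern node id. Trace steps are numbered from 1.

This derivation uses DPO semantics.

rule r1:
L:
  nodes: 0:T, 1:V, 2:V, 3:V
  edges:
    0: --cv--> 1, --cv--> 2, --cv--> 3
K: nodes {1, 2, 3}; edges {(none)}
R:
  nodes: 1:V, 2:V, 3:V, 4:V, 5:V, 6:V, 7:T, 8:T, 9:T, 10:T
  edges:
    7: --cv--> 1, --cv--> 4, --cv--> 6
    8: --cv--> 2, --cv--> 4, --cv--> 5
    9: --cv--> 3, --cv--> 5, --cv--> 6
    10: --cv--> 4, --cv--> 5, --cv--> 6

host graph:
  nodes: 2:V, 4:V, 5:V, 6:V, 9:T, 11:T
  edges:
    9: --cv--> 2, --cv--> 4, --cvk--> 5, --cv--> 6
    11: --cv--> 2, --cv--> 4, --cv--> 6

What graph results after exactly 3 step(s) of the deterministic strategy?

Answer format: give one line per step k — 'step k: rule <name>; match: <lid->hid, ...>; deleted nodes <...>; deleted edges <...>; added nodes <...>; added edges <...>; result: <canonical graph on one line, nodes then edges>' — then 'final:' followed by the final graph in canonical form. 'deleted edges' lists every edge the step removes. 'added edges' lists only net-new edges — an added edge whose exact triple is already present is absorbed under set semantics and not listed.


step 1: rule r1; match: 0->11, 1->2, 2->4, 3->6; deleted nodes 11; deleted edges (11,2,cv); (11,4,cv); (11,6,cv); added nodes 12, 13, 14, 15, 16, 17, 18; added edges (15,2,cv); (15,12,cv); (15,14,cv); (16,4,cv); (16,12,cv); (16,13,cv); (17,6,cv); (17,13,cv); (17,14,cv); (18,12,cv); (18,13,cv); (18,14,cv); result: nodes: 2:V, 4:V, 5:V, 6:V, 9:T, 12:V, 13:V, 14:V, 15:T, 16:T, 17:T, 18:T edges: (9,2,cv); (9,4,cv); (9,5,cvk); (9,6,cv); (15,2,cv); (15,12,cv); (15,14,cv); (16,4,cv); (16,12,cv); (16,13,cv); (17,6,cv); (17,13,cv); (17,14,cv); (18,12,cv); (18,13,cv); (18,14,cv)
step 2: rule r1; match: 0->15, 1->2, 2->12, 3->14; deleted nodes 15; deleted edges (15,2,cv); (15,12,cv); (15,14,cv); added nodes 19, 20, 21, 22, 23, 24, 25; added edges (22,2,cv); (22,19,cv); (22,21,cv); (23,12,cv); (23,19,cv); (23,20,cv); (24,14,cv); (24,20,cv); (24,21,cv); (25,19,cv); (25,20,cv); (25,21,cv); result: nodes: 2:V, 4:V, 5:V, 6:V, 9:T, 12:V, 13:V, 14:V, 16:T, 17:T, 18:T, 19:V, 20:V, 21:V, 22:T, 23:T, 24:T, 25:T edges: (9,2,cv); (9,4,cv); (9,5,cvk); (9,6,cv); (16,4,cv); (16,12,cv); (16,13,cv); (17,6,cv); (17,13,cv); (17,14,cv); (18,12,cv); (18,13,cv); (18,14,cv); (22,2,cv); (22,19,cv); (22,21,cv); (23,12,cv); (23,19,cv); (23,20,cv); (24,14,cv); (24,20,cv); (24,21,cv); (25,19,cv); (25,20,cv); (25,21,cv)
step 3: rule r1; match: 0->16, 1->4, 2->12, 3->13; deleted nodes 16; deleted edges (16,4,cv); (16,12,cv); (16,13,cv); added nodes 26, 27, 28, 29, 30, 31, 32; added edges (29,4,cv); (29,26,cv); (29,28,cv); (30,12,cv); (30,26,cv); (30,27,cv); (31,13,cv); (31,27,cv); (31,28,cv); (32,26,cv); (32,27,cv); (32,28,cv); result: nodes: 2:V, 4:V, 5:V, 6:V, 9:T, 12:V, 13:V, 14:V, 17:T, 18:T, 19:V, 20:V, 21:V, 22:T, 23:T, 24:T, 25:T, 26:V, 27:V, 28:V, 29:T, 30:T, 31:T, 32:T edges: (9,2,cv); (9,4,cv); (9,5,cvk); (9,6,cv); (17,6,cv); (17,13,cv); (17,14,cv); (18,12,cv); (18,13,cv); (18,14,cv); (22,2,cv); (22,19,cv); (22,21,cv); (23,12,cv); (23,19,cv); (23,20,cv); (24,14,cv); (24,20,cv); (24,21,cv); (25,19,cv); (25,20,cv); (25,21,cv); (29,4,cv); (29,26,cv); (29,28,cv); (30,12,cv); (30,26,cv); (30,27,cv); (31,13,cv); (31,27,cv); (31,28,cv); (32,26,cv); (32,27,cv); (32,28,cv)
final:
nodes: 2:V, 4:V, 5:V, 6:V, 9:T, 12:V, 13:V, 14:V, 17:T, 18:T, 19:V, 20:V, 21:V, 22:T, 23:T, 24:T, 25:T, 26:V, 27:V, 28:V, 29:T, 30:T, 31:T, 32:T
edges: (9,2,cv); (9,4,cv); (9,5,cvk); (9,6,cv); (17,6,cv); (17,13,cv); (17,14,cv); (18,12,cv); (18,13,cv); (18,14,cv); (22,2,cv); (22,19,cv); (22,21,cv); (23,12,cv); (23,19,cv); (23,20,cv); (24,14,cv); (24,20,cv); (24,21,cv); (25,19,cv); (25,20,cv); (25,21,cv); (29,4,cv); (29,26,cv); (29,28,cv); (30,12,cv); (30,26,cv); (30,27,cv); (31,13,cv); (31,27,cv); (31,28,cv); (32,26,cv); (32,27,cv); (32,28,cv)


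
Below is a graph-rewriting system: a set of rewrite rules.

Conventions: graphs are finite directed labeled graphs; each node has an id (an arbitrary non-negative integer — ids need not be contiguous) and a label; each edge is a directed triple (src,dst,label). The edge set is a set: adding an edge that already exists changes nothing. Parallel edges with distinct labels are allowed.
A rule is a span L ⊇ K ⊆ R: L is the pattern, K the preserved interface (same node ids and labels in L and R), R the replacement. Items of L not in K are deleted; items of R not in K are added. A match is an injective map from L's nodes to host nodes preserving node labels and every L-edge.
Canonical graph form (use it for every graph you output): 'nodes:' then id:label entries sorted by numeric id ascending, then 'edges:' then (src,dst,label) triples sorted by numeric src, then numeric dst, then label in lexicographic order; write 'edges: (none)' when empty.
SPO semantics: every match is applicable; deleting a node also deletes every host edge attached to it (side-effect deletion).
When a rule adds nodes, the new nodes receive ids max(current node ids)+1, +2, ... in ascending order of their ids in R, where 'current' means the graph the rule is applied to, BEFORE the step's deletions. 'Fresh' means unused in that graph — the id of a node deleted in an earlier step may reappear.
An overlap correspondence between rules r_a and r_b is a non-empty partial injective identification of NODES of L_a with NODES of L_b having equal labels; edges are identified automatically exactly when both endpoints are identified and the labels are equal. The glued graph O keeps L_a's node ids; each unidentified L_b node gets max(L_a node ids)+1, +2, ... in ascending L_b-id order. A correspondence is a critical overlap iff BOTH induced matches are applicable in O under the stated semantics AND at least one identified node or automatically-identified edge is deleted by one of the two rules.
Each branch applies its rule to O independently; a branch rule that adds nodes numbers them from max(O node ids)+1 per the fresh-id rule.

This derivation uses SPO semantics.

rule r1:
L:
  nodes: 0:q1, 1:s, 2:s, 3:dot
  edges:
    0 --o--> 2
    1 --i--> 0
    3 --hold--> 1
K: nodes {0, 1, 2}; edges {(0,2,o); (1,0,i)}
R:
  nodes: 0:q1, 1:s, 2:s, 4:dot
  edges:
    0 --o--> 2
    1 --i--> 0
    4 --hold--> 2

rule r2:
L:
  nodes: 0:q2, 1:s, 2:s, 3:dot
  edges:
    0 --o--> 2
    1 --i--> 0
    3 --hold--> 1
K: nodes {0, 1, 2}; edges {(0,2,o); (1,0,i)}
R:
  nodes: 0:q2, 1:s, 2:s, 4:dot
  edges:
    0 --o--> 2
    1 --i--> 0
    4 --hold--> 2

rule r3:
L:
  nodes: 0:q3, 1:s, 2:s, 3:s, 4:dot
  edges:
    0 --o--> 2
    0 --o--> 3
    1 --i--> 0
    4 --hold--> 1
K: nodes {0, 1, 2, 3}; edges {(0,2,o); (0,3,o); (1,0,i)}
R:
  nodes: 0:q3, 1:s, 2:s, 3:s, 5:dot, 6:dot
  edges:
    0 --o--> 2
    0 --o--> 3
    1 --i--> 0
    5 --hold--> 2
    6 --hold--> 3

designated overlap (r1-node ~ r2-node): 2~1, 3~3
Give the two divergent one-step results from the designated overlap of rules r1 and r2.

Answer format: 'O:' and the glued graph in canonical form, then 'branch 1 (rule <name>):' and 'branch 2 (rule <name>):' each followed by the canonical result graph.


O:
nodes: 0:q1, 1:s, 2:s, 3:dot, 4:q2, 5:s
edges: (0,2,o); (1,0,i); (2,4,i); (3,1,hold); (3,2,hold); (4,5,o)
branch 1 (rule r1):
nodes: 0:q1, 1:s, 2:s, 4:q2, 5:s, 6:dot
edges: (0,2,o); (1,0,i); (2,4,i); (4,5,o); (6,2,hold)
branch 2 (rule r2):
nodes: 0:q1, 1:s, 2:s, 4:q2, 5:s, 6:dot
edges: (0,2,o); (1,0,i); (2,4,i); (4,5,o); (6,5,hold)


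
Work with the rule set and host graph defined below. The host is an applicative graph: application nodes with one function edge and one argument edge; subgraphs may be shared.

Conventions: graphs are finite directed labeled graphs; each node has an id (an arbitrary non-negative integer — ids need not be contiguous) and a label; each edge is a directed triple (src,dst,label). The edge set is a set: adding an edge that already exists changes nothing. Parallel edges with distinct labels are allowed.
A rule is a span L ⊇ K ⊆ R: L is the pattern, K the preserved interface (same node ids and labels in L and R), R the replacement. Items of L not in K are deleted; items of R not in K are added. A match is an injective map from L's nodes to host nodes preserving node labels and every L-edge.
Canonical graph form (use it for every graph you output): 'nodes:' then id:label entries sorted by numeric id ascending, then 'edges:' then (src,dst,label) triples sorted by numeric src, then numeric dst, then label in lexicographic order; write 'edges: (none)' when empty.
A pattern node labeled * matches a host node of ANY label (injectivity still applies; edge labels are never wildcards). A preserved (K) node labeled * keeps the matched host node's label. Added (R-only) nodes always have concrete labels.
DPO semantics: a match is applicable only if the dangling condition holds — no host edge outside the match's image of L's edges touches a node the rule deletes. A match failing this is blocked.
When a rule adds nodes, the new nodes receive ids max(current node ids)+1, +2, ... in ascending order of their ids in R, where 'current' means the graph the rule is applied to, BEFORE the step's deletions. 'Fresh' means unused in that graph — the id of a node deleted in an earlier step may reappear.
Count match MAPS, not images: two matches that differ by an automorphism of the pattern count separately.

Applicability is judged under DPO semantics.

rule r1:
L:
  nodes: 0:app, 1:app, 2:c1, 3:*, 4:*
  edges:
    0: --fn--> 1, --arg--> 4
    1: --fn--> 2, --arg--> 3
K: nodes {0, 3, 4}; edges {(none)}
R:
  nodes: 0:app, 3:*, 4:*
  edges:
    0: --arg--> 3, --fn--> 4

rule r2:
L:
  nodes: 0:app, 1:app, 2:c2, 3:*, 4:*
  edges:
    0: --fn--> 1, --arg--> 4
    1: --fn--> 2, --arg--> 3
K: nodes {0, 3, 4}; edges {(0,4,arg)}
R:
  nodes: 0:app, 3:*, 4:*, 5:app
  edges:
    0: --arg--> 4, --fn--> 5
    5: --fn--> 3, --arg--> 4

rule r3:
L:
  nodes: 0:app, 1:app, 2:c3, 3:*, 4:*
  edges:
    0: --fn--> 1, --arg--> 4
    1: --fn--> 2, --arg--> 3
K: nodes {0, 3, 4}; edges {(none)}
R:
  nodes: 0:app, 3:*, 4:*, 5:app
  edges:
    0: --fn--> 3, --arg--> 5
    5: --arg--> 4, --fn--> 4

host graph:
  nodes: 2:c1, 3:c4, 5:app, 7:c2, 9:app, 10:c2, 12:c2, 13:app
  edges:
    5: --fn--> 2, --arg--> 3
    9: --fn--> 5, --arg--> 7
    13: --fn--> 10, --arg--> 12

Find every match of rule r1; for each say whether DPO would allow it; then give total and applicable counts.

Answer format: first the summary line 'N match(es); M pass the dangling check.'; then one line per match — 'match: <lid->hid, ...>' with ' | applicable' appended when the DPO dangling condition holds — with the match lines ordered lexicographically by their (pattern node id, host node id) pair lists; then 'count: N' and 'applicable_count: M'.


1 match(es); 1 pass the dangling check.
match: 0->9, 1->5, 2->2, 3->3, 4->7 | applicable
count: 1
applicable_count: 1


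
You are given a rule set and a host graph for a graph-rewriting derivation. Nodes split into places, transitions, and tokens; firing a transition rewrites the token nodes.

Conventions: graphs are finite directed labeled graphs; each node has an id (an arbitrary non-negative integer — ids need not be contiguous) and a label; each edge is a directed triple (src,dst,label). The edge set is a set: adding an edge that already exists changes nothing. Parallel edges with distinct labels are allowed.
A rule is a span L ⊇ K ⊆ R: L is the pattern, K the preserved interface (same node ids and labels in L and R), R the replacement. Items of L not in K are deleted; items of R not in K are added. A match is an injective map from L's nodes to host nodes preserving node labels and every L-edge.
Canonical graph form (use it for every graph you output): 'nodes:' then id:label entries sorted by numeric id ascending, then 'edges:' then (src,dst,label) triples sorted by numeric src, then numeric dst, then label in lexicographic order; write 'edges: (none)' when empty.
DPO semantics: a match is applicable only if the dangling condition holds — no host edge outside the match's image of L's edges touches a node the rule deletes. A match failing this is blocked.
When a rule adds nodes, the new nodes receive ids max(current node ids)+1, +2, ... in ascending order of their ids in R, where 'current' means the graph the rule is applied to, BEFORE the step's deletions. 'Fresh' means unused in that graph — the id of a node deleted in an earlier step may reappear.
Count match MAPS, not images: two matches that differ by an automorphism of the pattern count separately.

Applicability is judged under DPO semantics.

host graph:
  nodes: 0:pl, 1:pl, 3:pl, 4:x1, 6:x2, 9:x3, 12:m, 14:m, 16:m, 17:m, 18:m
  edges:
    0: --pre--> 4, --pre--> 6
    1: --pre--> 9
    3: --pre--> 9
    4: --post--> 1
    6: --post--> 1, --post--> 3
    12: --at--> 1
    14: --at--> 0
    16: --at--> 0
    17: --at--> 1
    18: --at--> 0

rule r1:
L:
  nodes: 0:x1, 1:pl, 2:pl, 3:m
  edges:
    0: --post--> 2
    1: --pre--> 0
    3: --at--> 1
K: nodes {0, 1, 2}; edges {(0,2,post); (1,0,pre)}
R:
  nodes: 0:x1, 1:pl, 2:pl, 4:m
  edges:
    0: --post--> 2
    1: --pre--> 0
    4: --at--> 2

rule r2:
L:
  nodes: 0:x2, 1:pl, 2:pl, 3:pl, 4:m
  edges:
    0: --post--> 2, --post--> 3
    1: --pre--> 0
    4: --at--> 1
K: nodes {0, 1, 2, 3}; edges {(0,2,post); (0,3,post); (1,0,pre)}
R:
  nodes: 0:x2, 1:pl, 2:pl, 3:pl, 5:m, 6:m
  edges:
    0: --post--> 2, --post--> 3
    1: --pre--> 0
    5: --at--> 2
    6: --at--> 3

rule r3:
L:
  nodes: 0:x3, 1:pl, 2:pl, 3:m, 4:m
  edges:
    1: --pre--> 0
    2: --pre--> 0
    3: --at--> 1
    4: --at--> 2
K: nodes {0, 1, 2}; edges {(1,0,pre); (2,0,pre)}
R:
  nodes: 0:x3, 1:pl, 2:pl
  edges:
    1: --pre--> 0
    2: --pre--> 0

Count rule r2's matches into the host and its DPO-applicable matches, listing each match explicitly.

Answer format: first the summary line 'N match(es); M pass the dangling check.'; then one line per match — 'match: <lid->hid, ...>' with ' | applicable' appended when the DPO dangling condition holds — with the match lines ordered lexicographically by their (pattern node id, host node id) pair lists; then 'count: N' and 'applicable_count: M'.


6 match(es); 6 pass the dangling check.
match: 0->6, 1->0, 2->1, 3->3, 4->14 | applicable
match: 0->6, 1->0, 2->1, 3->3, 4->16 | applicable
match: 0->6, 1->0, 2->1, 3->3, 4->18 | applicable
match: 0->6, 1->0, 2->3, 3->1, 4->14 | applicable
match: 0->6, 1->0, 2->3, 3->1, 4->16 | applicable
match: 0->6, 1->0, 2->3, 3->1, 4->18 | applicable
count: 6
applicable_count: 6
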